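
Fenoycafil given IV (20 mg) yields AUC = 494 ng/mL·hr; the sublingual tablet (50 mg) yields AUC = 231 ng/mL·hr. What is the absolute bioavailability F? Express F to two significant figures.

F = 0.19

F = (AUC_ev / D_ev) / (AUC_iv / D_iv)
  = (231/50) / (494/20)
  = 4.62 / 24.7 = 0.1870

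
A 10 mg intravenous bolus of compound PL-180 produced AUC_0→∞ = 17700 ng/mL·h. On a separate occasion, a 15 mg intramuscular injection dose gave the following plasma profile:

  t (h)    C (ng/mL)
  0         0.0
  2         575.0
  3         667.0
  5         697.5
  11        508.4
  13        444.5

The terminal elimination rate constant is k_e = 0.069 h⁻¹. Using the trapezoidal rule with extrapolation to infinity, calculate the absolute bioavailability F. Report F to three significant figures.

Trapezoidal AUC_0→13 (intramuscular injection):
  [0→2]: (0.0+575.0)/2 × 2 = 575.0
  [2→3]: (575.0+667.0)/2 × 1 = 621.0
  [3→5]: (667.0+697.5)/2 × 2 = 1364.5
  [5→11]: (697.5+508.4)/2 × 6 = 3617.7
  [11→13]: (508.4+444.5)/2 × 2 = 952.9
  Sum = 7131.1 ng/mL·h
Tail: C_last/k_e = 444.5/0.069 = 6442.029
AUC_0→∞ (intramuscular injection) = 7131.1 + 6442.029 = 13573.129 ng/mL·h
F = (AUC_ev/D_ev)/(AUC_iv/D_iv) = (13573.129/15)/(17700/10) = 904.875/1770 = 0.5112

F = 0.511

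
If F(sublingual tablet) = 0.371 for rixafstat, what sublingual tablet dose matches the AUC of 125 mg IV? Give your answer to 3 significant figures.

D_sublingual = 337 mg

For equal systemic exposure: F × D_ev = D_iv
D_ev = D_iv / F = 125 / 0.371 = 336.927 mg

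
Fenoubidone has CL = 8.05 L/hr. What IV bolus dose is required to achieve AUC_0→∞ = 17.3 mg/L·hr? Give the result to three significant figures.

Dose_iv = CL × AUC_0→∞
     = 8.05 × 17.3 = 139.265 mg

Dose = 139 mg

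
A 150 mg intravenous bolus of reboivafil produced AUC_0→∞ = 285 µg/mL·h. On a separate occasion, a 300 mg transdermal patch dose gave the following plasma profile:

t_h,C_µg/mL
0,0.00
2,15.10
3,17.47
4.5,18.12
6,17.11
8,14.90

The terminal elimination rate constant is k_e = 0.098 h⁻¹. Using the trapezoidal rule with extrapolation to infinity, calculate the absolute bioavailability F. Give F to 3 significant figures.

F = 0.471

Trapezoidal AUC_0→8 (transdermal patch):
  [0→2]: (0.00+15.10)/2 × 2 = 15.1
  [2→3]: (15.10+17.47)/2 × 1 = 16.285
  [3→4.5]: (17.47+18.12)/2 × 1.5 = 26.6925
  [4.5→6]: (18.12+17.11)/2 × 1.5 = 26.4225
  [6→8]: (17.11+14.90)/2 × 2 = 32.01
  Sum = 116.51 µg/mL·h
Tail: C_last/k_e = 14.90/0.098 = 152.041
AUC_0→∞ (transdermal patch) = 116.51 + 152.041 = 268.551 µg/mL·h
F = (AUC_ev/D_ev)/(AUC_iv/D_iv) = (268.551/300)/(285/150) = 0.89517/1.9 = 0.4711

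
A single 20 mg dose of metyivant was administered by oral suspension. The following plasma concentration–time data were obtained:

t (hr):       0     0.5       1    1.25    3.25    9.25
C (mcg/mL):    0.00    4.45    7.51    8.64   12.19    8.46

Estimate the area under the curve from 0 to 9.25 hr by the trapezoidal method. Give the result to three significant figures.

Trapezoidal AUC_0→9.25:
  [0→0.5]: (0.00+4.45)/2 × 0.5 = 1.1125
  [0.5→1]: (4.45+7.51)/2 × 0.5 = 2.99
  [1→1.25]: (7.51+8.64)/2 × 0.25 = 2.01875
  [1.25→3.25]: (8.64+12.19)/2 × 2 = 20.83
  [3.25→9.25]: (12.19+8.46)/2 × 6 = 61.95
  Sum = 88.90125 mcg/mL·hr

AUC = 88.9 mcg/mL·hr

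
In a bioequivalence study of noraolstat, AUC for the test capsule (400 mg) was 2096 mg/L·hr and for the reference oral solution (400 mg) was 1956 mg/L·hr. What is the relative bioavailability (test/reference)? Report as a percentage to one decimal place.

F_rel = 107.2%

F_rel = (AUC_test/D_test) / (AUC_ref/D_ref)
      = (2096/400) / (1956/400)
      = 5.24 / 4.89 = 1.0716 = 107.16%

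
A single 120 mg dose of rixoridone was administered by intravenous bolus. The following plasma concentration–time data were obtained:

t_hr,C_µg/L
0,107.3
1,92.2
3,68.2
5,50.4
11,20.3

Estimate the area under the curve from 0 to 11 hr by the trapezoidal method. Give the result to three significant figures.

Trapezoidal AUC_0→11:
  [0→1]: (107.3+92.2)/2 × 1 = 99.75
  [1→3]: (92.2+68.2)/2 × 2 = 160.4
  [3→5]: (68.2+50.4)/2 × 2 = 118.6
  [5→11]: (50.4+20.3)/2 × 6 = 212.1
  Sum = 590.85 µg/L·hr

AUC = 591 µg/L·hr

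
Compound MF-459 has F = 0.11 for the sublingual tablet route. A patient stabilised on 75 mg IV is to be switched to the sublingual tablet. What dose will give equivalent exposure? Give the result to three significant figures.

For equal systemic exposure: F × D_ev = D_iv
D_ev = D_iv / F = 75 / 0.11 = 681.818 mg

D_sublingual = 682 mg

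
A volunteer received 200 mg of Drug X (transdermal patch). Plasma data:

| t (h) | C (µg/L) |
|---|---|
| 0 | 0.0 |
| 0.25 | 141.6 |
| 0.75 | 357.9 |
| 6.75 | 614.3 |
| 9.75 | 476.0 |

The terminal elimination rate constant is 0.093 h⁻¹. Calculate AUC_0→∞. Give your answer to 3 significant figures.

AUC = 9810 µg/L·h

Trapezoidal AUC_0→9.75:
  [0→0.25]: (0.0+141.6)/2 × 0.25 = 17.7
  [0.25→0.75]: (141.6+357.9)/2 × 0.5 = 124.875
  [0.75→6.75]: (357.9+614.3)/2 × 6 = 2916.6
  [6.75→9.75]: (614.3+476.0)/2 × 3 = 1635.45
  Sum = 4694.625 µg/L·h
Extrapolated tail: C_last / k_e = 476.0 / 0.093 = 5118.280
AUC_0→∞ = 4694.625 + 5118.280 = 9812.905 µg/L·h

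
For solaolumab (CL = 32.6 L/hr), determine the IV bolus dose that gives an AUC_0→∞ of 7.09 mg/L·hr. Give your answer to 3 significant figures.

Dose = 231 mg

Dose_iv = CL × AUC_0→∞
     = 32.6 × 7.09 = 231.134 mg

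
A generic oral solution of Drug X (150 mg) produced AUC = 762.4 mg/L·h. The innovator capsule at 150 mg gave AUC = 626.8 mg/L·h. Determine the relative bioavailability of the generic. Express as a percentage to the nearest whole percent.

F_rel = (AUC_test/D_test) / (AUC_ref/D_ref)
      = (762.4/150) / (626.8/150)
      = 5.08267 / 4.17867 = 1.2163 = 121.63%

F_rel = 122%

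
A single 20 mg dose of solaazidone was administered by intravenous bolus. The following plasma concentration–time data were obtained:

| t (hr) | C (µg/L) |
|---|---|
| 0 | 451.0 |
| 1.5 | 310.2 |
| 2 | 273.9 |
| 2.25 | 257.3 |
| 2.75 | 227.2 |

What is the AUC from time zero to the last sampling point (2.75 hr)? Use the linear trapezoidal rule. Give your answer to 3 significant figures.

AUC = 904 µg/L·hr

Trapezoidal AUC_0→2.75:
  [0→1.5]: (451.0+310.2)/2 × 1.5 = 570.9
  [1.5→2]: (310.2+273.9)/2 × 0.5 = 146.025
  [2→2.25]: (273.9+257.3)/2 × 0.25 = 66.4
  [2.25→2.75]: (257.3+227.2)/2 × 0.5 = 121.125
  Sum = 904.45 µg/L·hr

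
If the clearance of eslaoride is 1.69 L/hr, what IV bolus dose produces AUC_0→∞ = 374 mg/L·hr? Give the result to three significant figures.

Dose = 632 mg

Dose_iv = CL × AUC_0→∞
     = 1.69 × 374 = 632.06 mg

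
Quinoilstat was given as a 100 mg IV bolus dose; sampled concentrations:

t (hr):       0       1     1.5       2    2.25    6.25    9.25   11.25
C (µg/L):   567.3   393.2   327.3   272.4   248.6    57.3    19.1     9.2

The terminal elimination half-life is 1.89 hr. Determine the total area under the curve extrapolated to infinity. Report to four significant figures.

Trapezoidal AUC_0→11.25:
  [0→1]: (567.3+393.2)/2 × 1 = 480.25
  [1→1.5]: (393.2+327.3)/2 × 0.5 = 180.125
  [1.5→2]: (327.3+272.4)/2 × 0.5 = 149.925
  [2→2.25]: (272.4+248.6)/2 × 0.25 = 65.125
  [2.25→6.25]: (248.6+57.3)/2 × 4 = 611.8
  [6.25→9.25]: (57.3+19.1)/2 × 3 = 114.6
  [9.25→11.25]: (19.1+9.2)/2 × 2 = 28.3
  Sum = 1630.125 µg/L·hr
k_e = ln2 / t½ = 0.693147 / 1.89 = 0.3667 hr^-1
Extrapolated tail: C_last / k_e = 9.2 / 0.3667 = 25.089
AUC_0→∞ = 1630.125 + 25.089 = 1655.214 µg/L·hr

AUC = 1655 µg/L·hr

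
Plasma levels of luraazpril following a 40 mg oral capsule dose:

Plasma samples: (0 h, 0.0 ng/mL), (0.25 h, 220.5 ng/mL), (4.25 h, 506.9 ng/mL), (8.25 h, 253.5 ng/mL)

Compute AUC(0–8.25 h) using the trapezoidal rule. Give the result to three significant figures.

AUC = 3000 ng/mL·h

Trapezoidal AUC_0→8.25:
  [0→0.25]: (0.0+220.5)/2 × 0.25 = 27.5625
  [0.25→4.25]: (220.5+506.9)/2 × 4 = 1454.8
  [4.25→8.25]: (506.9+253.5)/2 × 4 = 1520.8
  Sum = 3003.1625 ng/mL·h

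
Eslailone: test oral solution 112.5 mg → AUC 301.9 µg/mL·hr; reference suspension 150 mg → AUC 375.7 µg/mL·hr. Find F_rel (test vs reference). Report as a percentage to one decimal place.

F_rel = (AUC_test/D_test) / (AUC_ref/D_ref)
      = (301.9/112.5) / (375.7/150)
      = 2.68356 / 2.50467 = 1.0714 = 107.14%

F_rel = 107.1%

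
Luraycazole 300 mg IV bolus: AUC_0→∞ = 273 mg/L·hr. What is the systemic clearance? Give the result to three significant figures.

CL = Dose_iv / AUC_0→∞
   = 300 / 273 = 1.0989 L/hr

CL = 1.10 L/hr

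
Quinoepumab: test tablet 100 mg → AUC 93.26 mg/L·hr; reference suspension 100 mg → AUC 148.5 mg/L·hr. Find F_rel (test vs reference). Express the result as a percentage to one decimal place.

F_rel = (AUC_test/D_test) / (AUC_ref/D_ref)
      = (93.26/100) / (148.5/100)
      = 0.9326 / 1.485 = 0.6280 = 62.80%

F_rel = 62.8%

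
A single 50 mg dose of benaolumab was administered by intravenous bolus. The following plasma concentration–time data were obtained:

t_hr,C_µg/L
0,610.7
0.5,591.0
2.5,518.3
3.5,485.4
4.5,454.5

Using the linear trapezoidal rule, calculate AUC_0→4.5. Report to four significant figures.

Trapezoidal AUC_0→4.5:
  [0→0.5]: (610.7+591.0)/2 × 0.5 = 300.425
  [0.5→2.5]: (591.0+518.3)/2 × 2 = 1109.3
  [2.5→3.5]: (518.3+485.4)/2 × 1 = 501.85
  [3.5→4.5]: (485.4+454.5)/2 × 1 = 469.95
  Sum = 2381.525 µg/L·hr

AUC = 2382 µg/L·hr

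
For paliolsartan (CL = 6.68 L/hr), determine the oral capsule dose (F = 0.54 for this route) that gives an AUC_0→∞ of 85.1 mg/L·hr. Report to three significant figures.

Dose = CL × AUC_0→∞ / F
     = 6.68 × 85.1 / 0.54 = 1052.72 mg

Dose = 1050 mg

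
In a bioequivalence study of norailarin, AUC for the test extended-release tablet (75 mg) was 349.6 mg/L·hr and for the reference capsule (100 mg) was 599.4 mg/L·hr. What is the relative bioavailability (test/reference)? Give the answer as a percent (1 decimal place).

F_rel = (AUC_test/D_test) / (AUC_ref/D_ref)
      = (349.6/75) / (599.4/100)
      = 4.66133 / 5.994 = 0.7777 = 77.77%

F_rel = 77.8%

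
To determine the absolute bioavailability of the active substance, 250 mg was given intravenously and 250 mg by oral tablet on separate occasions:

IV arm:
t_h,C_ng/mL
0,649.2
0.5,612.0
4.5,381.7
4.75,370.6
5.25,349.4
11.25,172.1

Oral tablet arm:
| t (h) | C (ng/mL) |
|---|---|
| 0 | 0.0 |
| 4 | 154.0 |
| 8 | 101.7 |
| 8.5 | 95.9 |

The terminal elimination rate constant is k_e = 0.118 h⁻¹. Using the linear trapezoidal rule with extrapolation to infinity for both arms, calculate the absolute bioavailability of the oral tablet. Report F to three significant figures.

Trapezoidal AUC_0→11.25 (IV):
  [0→0.5]: (649.2+612.0)/2 × 0.5 = 315.3
  [0.5→4.5]: (612.0+381.7)/2 × 4 = 1987.4
  [4.5→4.75]: (381.7+370.6)/2 × 0.25 = 94.0375
  [4.75→5.25]: (370.6+349.4)/2 × 0.5 = 180.0
  [5.25→11.25]: (349.4+172.1)/2 × 6 = 1564.5
  Sum = 4141.2375 ng/mL·h
IV tail: 172.1/0.118 = 1458.475; AUC_iv,0→∞ = 4141.2375 + 1458.475 = 5599.7125 ng/mL·h
Trapezoidal AUC_0→8.5 (oral tablet):
  [0→4]: (0.0+154.0)/2 × 4 = 308.0
  [4→8]: (154.0+101.7)/2 × 4 = 511.4
  [8→8.5]: (101.7+95.9)/2 × 0.5 = 49.4
  Sum = 868.8 ng/mL·h
oral tablet tail: 95.9/0.118 = 812.712; AUC_ev,0→∞ = 868.8 + 812.712 = 1681.512 ng/mL·h
F = (AUC_ev/D_ev)/(AUC_iv/D_iv) = (1681.512/250)/(5599.7125/250) = 6.726048/22.39885 = 0.3003

F = 0.300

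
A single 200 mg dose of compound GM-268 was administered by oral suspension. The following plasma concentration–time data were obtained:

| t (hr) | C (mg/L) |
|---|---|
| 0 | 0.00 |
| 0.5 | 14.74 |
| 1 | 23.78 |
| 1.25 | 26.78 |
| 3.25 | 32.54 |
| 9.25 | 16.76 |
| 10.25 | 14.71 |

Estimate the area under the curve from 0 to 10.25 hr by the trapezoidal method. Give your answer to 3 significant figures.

AUC = 243 mg/L·hr

Trapezoidal AUC_0→10.25:
  [0→0.5]: (0.00+14.74)/2 × 0.5 = 3.685
  [0.5→1]: (14.74+23.78)/2 × 0.5 = 9.63
  [1→1.25]: (23.78+26.78)/2 × 0.25 = 6.32
  [1.25→3.25]: (26.78+32.54)/2 × 2 = 59.32
  [3.25→9.25]: (32.54+16.76)/2 × 6 = 147.9
  [9.25→10.25]: (16.76+14.71)/2 × 1 = 15.735
  Sum = 242.59 mg/L·hr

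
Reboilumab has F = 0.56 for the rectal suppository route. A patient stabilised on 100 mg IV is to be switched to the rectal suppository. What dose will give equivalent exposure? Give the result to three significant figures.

For equal systemic exposure: F × D_ev = D_iv
D_ev = D_iv / F = 100 / 0.56 = 178.571 mg

D_rectal = 179 mg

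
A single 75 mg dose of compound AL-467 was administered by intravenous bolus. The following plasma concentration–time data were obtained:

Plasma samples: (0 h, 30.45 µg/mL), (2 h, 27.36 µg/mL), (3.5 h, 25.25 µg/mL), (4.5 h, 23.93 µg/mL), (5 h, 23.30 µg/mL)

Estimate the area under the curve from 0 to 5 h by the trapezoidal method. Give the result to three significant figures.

Trapezoidal AUC_0→5:
  [0→2]: (30.45+27.36)/2 × 2 = 57.81
  [2→3.5]: (27.36+25.25)/2 × 1.5 = 39.4575
  [3.5→4.5]: (25.25+23.93)/2 × 1 = 24.59
  [4.5→5]: (23.93+23.30)/2 × 0.5 = 11.8075
  Sum = 133.665 µg/mL·h

AUC = 134 µg/mL·h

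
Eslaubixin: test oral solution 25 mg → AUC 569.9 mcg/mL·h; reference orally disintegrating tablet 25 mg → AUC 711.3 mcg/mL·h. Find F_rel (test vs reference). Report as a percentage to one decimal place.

F_rel = 80.1%

F_rel = (AUC_test/D_test) / (AUC_ref/D_ref)
      = (569.9/25) / (711.3/25)
      = 22.796 / 28.452 = 0.8012 = 80.12%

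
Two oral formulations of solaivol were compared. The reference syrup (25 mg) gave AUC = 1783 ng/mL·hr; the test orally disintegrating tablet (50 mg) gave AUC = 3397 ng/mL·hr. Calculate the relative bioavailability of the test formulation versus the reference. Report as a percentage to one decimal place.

F_rel = 95.3%

F_rel = (AUC_test/D_test) / (AUC_ref/D_ref)
      = (3397/50) / (1783/25)
      = 67.94 / 71.32 = 0.9526 = 95.26%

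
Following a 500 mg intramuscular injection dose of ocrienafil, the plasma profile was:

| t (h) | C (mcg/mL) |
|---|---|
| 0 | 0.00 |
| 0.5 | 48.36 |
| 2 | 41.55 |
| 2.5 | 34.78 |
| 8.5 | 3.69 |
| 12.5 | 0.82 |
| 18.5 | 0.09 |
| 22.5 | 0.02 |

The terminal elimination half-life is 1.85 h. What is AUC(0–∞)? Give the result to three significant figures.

Trapezoidal AUC_0→22.5:
  [0→0.5]: (0.00+48.36)/2 × 0.5 = 12.09
  [0.5→2]: (48.36+41.55)/2 × 1.5 = 67.4325
  [2→2.5]: (41.55+34.78)/2 × 0.5 = 19.0825
  [2.5→8.5]: (34.78+3.69)/2 × 6 = 115.41
  [8.5→12.5]: (3.69+0.82)/2 × 4 = 9.02
  [12.5→18.5]: (0.82+0.09)/2 × 6 = 2.73
  [18.5→22.5]: (0.09+0.02)/2 × 4 = 0.22
  Sum = 225.985 mcg/mL·h
k_e = ln2 / t½ = 0.693147 / 1.85 = 0.3747 h^-1
Extrapolated tail: C_last / k_e = 0.02 / 0.3747 = 0.053
AUC_0→∞ = 225.985 + 0.053 = 226.038 mcg/mL·h

AUC = 226 mcg/mL·h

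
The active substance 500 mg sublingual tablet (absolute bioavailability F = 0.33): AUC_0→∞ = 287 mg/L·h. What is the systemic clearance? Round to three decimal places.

CL = F × Dose / AUC_0→∞
   = 0.33 × 500 / 287 = 0.574913 L/h

CL = 0.575 L/h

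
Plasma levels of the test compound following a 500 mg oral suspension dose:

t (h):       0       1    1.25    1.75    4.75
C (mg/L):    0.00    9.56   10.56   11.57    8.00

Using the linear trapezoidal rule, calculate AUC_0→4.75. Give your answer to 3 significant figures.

AUC = 42.2 mg/L·h

Trapezoidal AUC_0→4.75:
  [0→1]: (0.00+9.56)/2 × 1 = 4.78
  [1→1.25]: (9.56+10.56)/2 × 0.25 = 2.515
  [1.25→1.75]: (10.56+11.57)/2 × 0.5 = 5.5325
  [1.75→4.75]: (11.57+8.00)/2 × 3 = 29.355
  Sum = 42.1825 mg/L·h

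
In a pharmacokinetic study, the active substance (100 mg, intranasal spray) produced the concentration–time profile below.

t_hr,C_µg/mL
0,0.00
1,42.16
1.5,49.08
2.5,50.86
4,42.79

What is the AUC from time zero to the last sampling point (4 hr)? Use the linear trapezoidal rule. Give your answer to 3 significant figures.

AUC = 164 µg/mL·hr

Trapezoidal AUC_0→4:
  [0→1]: (0.00+42.16)/2 × 1 = 21.08
  [1→1.5]: (42.16+49.08)/2 × 0.5 = 22.81
  [1.5→2.5]: (49.08+50.86)/2 × 1 = 49.97
  [2.5→4]: (50.86+42.79)/2 × 1.5 = 70.2375
  Sum = 164.0975 µg/mL·hr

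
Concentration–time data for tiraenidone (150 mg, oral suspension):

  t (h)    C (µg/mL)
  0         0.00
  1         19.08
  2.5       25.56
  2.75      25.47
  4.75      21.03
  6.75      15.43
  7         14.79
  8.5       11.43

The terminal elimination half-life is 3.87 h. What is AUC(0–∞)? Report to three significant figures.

AUC = 220 µg/mL·h

Trapezoidal AUC_0→8.5:
  [0→1]: (0.00+19.08)/2 × 1 = 9.54
  [1→2.5]: (19.08+25.56)/2 × 1.5 = 33.48
  [2.5→2.75]: (25.56+25.47)/2 × 0.25 = 6.37875
  [2.75→4.75]: (25.47+21.03)/2 × 2 = 46.5
  [4.75→6.75]: (21.03+15.43)/2 × 2 = 36.46
  [6.75→7]: (15.43+14.79)/2 × 0.25 = 3.7775
  [7→8.5]: (14.79+11.43)/2 × 1.5 = 19.665
  Sum = 155.80125 µg/mL·h
k_e = ln2 / t½ = 0.693147 / 3.87 = 0.1791 h^-1
Extrapolated tail: C_last / k_e = 11.43 / 0.1791 = 63.819
AUC_0→∞ = 155.80125 + 63.819 = 219.62025 µg/mL·h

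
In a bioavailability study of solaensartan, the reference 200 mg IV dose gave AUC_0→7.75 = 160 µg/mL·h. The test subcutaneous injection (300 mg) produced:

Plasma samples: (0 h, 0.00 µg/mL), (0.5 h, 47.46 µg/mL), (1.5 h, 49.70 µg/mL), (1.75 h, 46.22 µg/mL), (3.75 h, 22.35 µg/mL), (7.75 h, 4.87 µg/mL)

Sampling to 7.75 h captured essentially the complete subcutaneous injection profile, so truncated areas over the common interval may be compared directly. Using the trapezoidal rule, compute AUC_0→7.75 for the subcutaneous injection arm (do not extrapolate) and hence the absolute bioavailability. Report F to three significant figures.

F = 0.814

Trapezoidal AUC_0→7.75 (subcutaneous injection):
  [0→0.5]: (0.00+47.46)/2 × 0.5 = 11.865
  [0.5→1.5]: (47.46+49.70)/2 × 1 = 48.58
  [1.5→1.75]: (49.70+46.22)/2 × 0.25 = 11.99
  [1.75→3.75]: (46.22+22.35)/2 × 2 = 68.57
  [3.75→7.75]: (22.35+4.87)/2 × 4 = 54.44
  Sum = 195.445 µg/mL·h
F = (AUC_ev/D_ev)/(AUC_iv/D_iv) = (195.445/300)/(160/200) = 0.651483/0.8 = 0.8144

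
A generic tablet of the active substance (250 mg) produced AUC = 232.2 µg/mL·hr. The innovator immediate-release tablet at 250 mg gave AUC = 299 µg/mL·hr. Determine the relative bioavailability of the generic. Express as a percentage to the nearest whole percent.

F_rel = 78%

F_rel = (AUC_test/D_test) / (AUC_ref/D_ref)
      = (232.2/250) / (299/250)
      = 0.9288 / 1.196 = 0.7766 = 77.66%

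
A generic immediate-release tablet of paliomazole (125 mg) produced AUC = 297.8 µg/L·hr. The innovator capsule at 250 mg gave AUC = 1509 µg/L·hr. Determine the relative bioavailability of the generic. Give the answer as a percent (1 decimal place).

F_rel = 39.5%

F_rel = (AUC_test/D_test) / (AUC_ref/D_ref)
      = (297.8/125) / (1509/250)
      = 2.3824 / 6.036 = 0.3947 = 39.47%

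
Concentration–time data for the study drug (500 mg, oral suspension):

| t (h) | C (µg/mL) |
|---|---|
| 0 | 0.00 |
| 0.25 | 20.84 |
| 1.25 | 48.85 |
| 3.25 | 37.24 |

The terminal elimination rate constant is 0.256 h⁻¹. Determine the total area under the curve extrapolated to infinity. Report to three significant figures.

Trapezoidal AUC_0→3.25:
  [0→0.25]: (0.00+20.84)/2 × 0.25 = 2.605
  [0.25→1.25]: (20.84+48.85)/2 × 1 = 34.845
  [1.25→3.25]: (48.85+37.24)/2 × 2 = 86.09
  Sum = 123.54 µg/mL·h
Extrapolated tail: C_last / k_e = 37.24 / 0.256 = 145.469
AUC_0→∞ = 123.54 + 145.469 = 269.009 µg/mL·h

AUC = 269 µg/mL·h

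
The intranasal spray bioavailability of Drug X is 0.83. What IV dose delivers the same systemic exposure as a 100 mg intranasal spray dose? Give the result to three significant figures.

Systemic exposure from an extravascular dose = F × D_ev, so the equivalent IV dose is F × D_ev.
D_iv = F × D_ev = 0.83 × 100 = 83 mg

D_iv = 83.0 mg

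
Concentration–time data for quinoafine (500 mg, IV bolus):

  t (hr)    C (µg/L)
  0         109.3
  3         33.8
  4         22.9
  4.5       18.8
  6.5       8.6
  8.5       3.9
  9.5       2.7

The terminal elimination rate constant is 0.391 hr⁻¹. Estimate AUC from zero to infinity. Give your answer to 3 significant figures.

AUC = 304 µg/L·hr

Trapezoidal AUC_0→9.5:
  [0→3]: (109.3+33.8)/2 × 3 = 214.65
  [3→4]: (33.8+22.9)/2 × 1 = 28.35
  [4→4.5]: (22.9+18.8)/2 × 0.5 = 10.425
  [4.5→6.5]: (18.8+8.6)/2 × 2 = 27.4
  [6.5→8.5]: (8.6+3.9)/2 × 2 = 12.5
  [8.5→9.5]: (3.9+2.7)/2 × 1 = 3.3
  Sum = 296.625 µg/L·hr
Extrapolated tail: C_last / k_e = 2.7 / 0.391 = 6.905
AUC_0→∞ = 296.625 + 6.905 = 303.53 µg/L·hr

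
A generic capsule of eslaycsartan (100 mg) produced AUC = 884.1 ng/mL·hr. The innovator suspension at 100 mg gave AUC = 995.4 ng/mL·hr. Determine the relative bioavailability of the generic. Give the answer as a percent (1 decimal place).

F_rel = 88.8%

F_rel = (AUC_test/D_test) / (AUC_ref/D_ref)
      = (884.1/100) / (995.4/100)
      = 8.841 / 9.954 = 0.8882 = 88.82%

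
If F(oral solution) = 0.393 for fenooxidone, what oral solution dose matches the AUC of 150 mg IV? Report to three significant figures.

D_oral = 382 mg

For equal systemic exposure: F × D_ev = D_iv
D_ev = D_iv / F = 150 / 0.393 = 381.679 mg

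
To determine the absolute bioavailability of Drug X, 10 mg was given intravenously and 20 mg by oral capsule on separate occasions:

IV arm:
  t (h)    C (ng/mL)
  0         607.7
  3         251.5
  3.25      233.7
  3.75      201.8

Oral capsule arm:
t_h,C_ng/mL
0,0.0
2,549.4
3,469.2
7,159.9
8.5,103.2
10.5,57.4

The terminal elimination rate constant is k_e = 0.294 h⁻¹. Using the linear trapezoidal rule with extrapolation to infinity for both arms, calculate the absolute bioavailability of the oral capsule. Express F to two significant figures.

Trapezoidal AUC_0→3.75 (IV):
  [0→3]: (607.7+251.5)/2 × 3 = 1288.8
  [3→3.25]: (251.5+233.7)/2 × 0.25 = 60.65
  [3.25→3.75]: (233.7+201.8)/2 × 0.5 = 108.875
  Sum = 1458.325 ng/mL·h
IV tail: 201.8/0.294 = 686.395; AUC_iv,0→∞ = 1458.325 + 686.395 = 2144.72 ng/mL·h
Trapezoidal AUC_0→10.5 (oral capsule):
  [0→2]: (0.0+549.4)/2 × 2 = 549.4
  [2→3]: (549.4+469.2)/2 × 1 = 509.3
  [3→7]: (469.2+159.9)/2 × 4 = 1258.2
  [7→8.5]: (159.9+103.2)/2 × 1.5 = 197.325
  [8.5→10.5]: (103.2+57.4)/2 × 2 = 160.6
  Sum = 2674.825 ng/mL·h
oral capsule tail: 57.4/0.294 = 195.238; AUC_ev,0→∞ = 2674.825 + 195.238 = 2870.063 ng/mL·h
F = (AUC_ev/D_ev)/(AUC_iv/D_iv) = (2870.063/20)/(2144.72/10) = 143.50315/214.472 = 0.6691

F = 0.67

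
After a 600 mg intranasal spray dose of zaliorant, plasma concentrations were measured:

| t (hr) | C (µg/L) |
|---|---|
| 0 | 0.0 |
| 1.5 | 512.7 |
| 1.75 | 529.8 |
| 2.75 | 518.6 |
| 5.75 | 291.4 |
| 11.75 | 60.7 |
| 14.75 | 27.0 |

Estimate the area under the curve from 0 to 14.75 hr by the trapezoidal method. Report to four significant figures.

Trapezoidal AUC_0→14.75:
  [0→1.5]: (0.0+512.7)/2 × 1.5 = 384.525
  [1.5→1.75]: (512.7+529.8)/2 × 0.25 = 130.3125
  [1.75→2.75]: (529.8+518.6)/2 × 1 = 524.2
  [2.75→5.75]: (518.6+291.4)/2 × 3 = 1215.0
  [5.75→11.75]: (291.4+60.7)/2 × 6 = 1056.3
  [11.75→14.75]: (60.7+27.0)/2 × 3 = 131.55
  Sum = 3441.8875 µg/L·hr

AUC = 3442 µg/L·hr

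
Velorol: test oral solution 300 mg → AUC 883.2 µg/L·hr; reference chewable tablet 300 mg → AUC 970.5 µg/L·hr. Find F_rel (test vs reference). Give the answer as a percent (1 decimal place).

F_rel = 91.0%

F_rel = (AUC_test/D_test) / (AUC_ref/D_ref)
      = (883.2/300) / (970.5/300)
      = 2.944 / 3.235 = 0.9100 = 91.00%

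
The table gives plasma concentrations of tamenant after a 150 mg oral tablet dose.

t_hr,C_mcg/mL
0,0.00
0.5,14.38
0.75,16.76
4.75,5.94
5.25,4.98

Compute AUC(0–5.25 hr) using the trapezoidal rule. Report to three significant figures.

Trapezoidal AUC_0→5.25:
  [0→0.5]: (0.00+14.38)/2 × 0.5 = 3.595
  [0.5→0.75]: (14.38+16.76)/2 × 0.25 = 3.8925
  [0.75→4.75]: (16.76+5.94)/2 × 4 = 45.4
  [4.75→5.25]: (5.94+4.98)/2 × 0.5 = 2.73
  Sum = 55.6175 mcg/mL·hr

AUC = 55.6 mcg/mL·hr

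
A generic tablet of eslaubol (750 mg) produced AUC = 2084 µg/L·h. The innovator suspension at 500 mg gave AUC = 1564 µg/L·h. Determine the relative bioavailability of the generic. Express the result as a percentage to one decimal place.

F_rel = (AUC_test/D_test) / (AUC_ref/D_ref)
      = (2084/750) / (1564/500)
      = 2.77867 / 3.128 = 0.8883 = 88.83%

F_rel = 88.8%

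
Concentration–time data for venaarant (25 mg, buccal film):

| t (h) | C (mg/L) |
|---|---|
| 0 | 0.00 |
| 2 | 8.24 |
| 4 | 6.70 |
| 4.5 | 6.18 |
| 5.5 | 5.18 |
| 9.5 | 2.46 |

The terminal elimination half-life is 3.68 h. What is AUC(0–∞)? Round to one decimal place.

AUC = 60.4 mg/L·h

Trapezoidal AUC_0→9.5:
  [0→2]: (0.00+8.24)/2 × 2 = 8.24
  [2→4]: (8.24+6.70)/2 × 2 = 14.94
  [4→4.5]: (6.70+6.18)/2 × 0.5 = 3.22
  [4.5→5.5]: (6.18+5.18)/2 × 1 = 5.68
  [5.5→9.5]: (5.18+2.46)/2 × 4 = 15.28
  Sum = 47.36 mg/L·h
k_e = ln2 / t½ = 0.693147 / 3.68 = 0.1884 h^-1
Extrapolated tail: C_last / k_e = 2.46 / 0.1884 = 13.057
AUC_0→∞ = 47.36 + 13.057 = 60.417 mg/L·h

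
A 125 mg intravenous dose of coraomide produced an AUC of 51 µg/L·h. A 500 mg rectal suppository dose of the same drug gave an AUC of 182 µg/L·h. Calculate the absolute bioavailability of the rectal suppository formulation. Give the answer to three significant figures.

F = (AUC_ev / D_ev) / (AUC_iv / D_iv)
  = (182/500) / (51/125)
  = 0.364 / 0.408 = 0.8922

F = 0.892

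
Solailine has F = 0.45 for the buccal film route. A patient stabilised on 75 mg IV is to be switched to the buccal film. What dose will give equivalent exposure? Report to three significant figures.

For equal systemic exposure: F × D_ev = D_iv
D_ev = D_iv / F = 75 / 0.45 = 166.667 mg

D_buccal = 167 mg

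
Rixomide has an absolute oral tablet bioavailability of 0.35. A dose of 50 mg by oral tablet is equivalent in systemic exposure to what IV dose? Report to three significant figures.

D_iv = 17.5 mg

Systemic exposure from an extravascular dose = F × D_ev, so the equivalent IV dose is F × D_ev.
D_iv = F × D_ev = 0.35 × 50 = 17.5 mg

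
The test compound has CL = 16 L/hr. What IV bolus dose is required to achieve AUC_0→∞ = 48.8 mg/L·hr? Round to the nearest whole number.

Dose = 781 mg

Dose_iv = CL × AUC_0→∞
     = 16 × 48.8 = 780.8 mg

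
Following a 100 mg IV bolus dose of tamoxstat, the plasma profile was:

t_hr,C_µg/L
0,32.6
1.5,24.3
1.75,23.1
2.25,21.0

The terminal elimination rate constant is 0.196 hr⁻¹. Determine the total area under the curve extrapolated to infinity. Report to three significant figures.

AUC = 167 µg/L·hr

Trapezoidal AUC_0→2.25:
  [0→1.5]: (32.6+24.3)/2 × 1.5 = 42.675
  [1.5→1.75]: (24.3+23.1)/2 × 0.25 = 5.925
  [1.75→2.25]: (23.1+21.0)/2 × 0.5 = 11.025
  Sum = 59.625 µg/L·hr
Extrapolated tail: C_last / k_e = 21.0 / 0.196 = 107.143
AUC_0→∞ = 59.625 + 107.143 = 166.768 µg/L·hr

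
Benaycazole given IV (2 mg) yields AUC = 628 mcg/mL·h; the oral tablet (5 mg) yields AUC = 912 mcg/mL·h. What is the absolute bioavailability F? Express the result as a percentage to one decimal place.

F = (AUC_ev / D_ev) / (AUC_iv / D_iv)
  = (912/5) / (628/2)
  = 182.4 / 314 = 0.5809
  = 58.09%

F = 58.1%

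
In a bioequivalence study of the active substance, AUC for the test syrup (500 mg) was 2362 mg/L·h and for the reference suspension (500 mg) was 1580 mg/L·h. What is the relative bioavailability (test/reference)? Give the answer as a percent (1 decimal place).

F_rel = (AUC_test/D_test) / (AUC_ref/D_ref)
      = (2362/500) / (1580/500)
      = 4.724 / 3.16 = 1.4949 = 149.49%

F_rel = 149.5%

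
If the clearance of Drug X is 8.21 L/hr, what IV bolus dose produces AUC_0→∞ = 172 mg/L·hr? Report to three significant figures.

Dose_iv = CL × AUC_0→∞
     = 8.21 × 172 = 1412.12 mg

Dose = 1410 mg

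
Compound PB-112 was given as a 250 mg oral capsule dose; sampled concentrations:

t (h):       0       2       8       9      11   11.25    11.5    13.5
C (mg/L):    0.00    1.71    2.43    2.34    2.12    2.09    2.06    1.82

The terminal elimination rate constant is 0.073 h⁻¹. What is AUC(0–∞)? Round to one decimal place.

Trapezoidal AUC_0→13.5:
  [0→2]: (0.00+1.71)/2 × 2 = 1.71
  [2→8]: (1.71+2.43)/2 × 6 = 12.42
  [8→9]: (2.43+2.34)/2 × 1 = 2.385
  [9→11]: (2.34+2.12)/2 × 2 = 4.46
  [11→11.25]: (2.12+2.09)/2 × 0.25 = 0.52625
  [11.25→11.5]: (2.09+2.06)/2 × 0.25 = 0.51875
  [11.5→13.5]: (2.06+1.82)/2 × 2 = 3.88
  Sum = 25.9 mg/L·h
Extrapolated tail: C_last / k_e = 1.82 / 0.073 = 24.932
AUC_0→∞ = 25.9 + 24.932 = 50.832 mg/L·h

AUC = 50.8 mg/L·h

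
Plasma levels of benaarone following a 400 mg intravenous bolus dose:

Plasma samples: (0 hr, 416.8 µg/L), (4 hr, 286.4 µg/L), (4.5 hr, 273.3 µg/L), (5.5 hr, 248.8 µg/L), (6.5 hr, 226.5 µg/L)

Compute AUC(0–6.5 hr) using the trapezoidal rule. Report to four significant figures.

AUC = 2045 µg/L·hr

Trapezoidal AUC_0→6.5:
  [0→4]: (416.8+286.4)/2 × 4 = 1406.4
  [4→4.5]: (286.4+273.3)/2 × 0.5 = 139.925
  [4.5→5.5]: (273.3+248.8)/2 × 1 = 261.05
  [5.5→6.5]: (248.8+226.5)/2 × 1 = 237.65
  Sum = 2045.025 µg/L·hr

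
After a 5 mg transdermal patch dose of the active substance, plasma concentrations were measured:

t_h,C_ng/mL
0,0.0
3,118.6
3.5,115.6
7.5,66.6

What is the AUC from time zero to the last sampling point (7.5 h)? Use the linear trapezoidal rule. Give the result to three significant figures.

Trapezoidal AUC_0→7.5:
  [0→3]: (0.0+118.6)/2 × 3 = 177.9
  [3→3.5]: (118.6+115.6)/2 × 0.5 = 58.55
  [3.5→7.5]: (115.6+66.6)/2 × 4 = 364.4
  Sum = 600.85 ng/mL·h

AUC = 601 ng/mL·h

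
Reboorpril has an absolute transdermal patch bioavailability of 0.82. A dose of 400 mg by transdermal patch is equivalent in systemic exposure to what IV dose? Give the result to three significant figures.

D_iv = 328 mg

Systemic exposure from an extravascular dose = F × D_ev, so the equivalent IV dose is F × D_ev.
D_iv = F × D_ev = 0.82 × 400 = 328 mg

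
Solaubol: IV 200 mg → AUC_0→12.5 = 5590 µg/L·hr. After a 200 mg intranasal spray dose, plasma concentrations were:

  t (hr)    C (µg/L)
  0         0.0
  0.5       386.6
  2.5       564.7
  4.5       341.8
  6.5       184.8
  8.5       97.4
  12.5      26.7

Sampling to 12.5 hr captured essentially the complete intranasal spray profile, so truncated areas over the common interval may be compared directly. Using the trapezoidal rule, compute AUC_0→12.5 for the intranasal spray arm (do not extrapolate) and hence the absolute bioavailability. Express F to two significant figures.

F = 0.54

Trapezoidal AUC_0→12.5 (intranasal spray):
  [0→0.5]: (0.0+386.6)/2 × 0.5 = 96.65
  [0.5→2.5]: (386.6+564.7)/2 × 2 = 951.3
  [2.5→4.5]: (564.7+341.8)/2 × 2 = 906.5
  [4.5→6.5]: (341.8+184.8)/2 × 2 = 526.6
  [6.5→8.5]: (184.8+97.4)/2 × 2 = 282.2
  [8.5→12.5]: (97.4+26.7)/2 × 4 = 248.2
  Sum = 3011.45 µg/L·hr
F = (AUC_ev/D_ev)/(AUC_iv/D_iv) = (3011.45/200)/(5590/200) = 15.05725/27.95 = 0.5387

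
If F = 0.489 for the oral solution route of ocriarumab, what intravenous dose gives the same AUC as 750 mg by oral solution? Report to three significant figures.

D_iv = 367 mg

Systemic exposure from an extravascular dose = F × D_ev, so the equivalent IV dose is F × D_ev.
D_iv = F × D_ev = 0.489 × 750 = 366.75 mg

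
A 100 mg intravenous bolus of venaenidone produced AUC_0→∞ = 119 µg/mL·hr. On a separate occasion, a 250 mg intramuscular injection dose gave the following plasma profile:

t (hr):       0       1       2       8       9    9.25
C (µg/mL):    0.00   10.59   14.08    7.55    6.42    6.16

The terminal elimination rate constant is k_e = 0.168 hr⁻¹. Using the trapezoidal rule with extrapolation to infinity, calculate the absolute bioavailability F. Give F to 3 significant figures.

F = 0.429

Trapezoidal AUC_0→9.25 (intramuscular injection):
  [0→1]: (0.00+10.59)/2 × 1 = 5.295
  [1→2]: (10.59+14.08)/2 × 1 = 12.335
  [2→8]: (14.08+7.55)/2 × 6 = 64.89
  [8→9]: (7.55+6.42)/2 × 1 = 6.985
  [9→9.25]: (6.42+6.16)/2 × 0.25 = 1.5725
  Sum = 91.0775 µg/mL·hr
Tail: C_last/k_e = 6.16/0.168 = 36.667
AUC_0→∞ (intramuscular injection) = 91.0775 + 36.667 = 127.7445 µg/mL·hr
F = (AUC_ev/D_ev)/(AUC_iv/D_iv) = (127.7445/250)/(119/100) = 0.510978/1.19 = 0.4294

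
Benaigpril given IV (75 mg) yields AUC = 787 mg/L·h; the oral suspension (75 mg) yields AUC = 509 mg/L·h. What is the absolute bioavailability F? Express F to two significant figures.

F = 0.65

F = (AUC_ev / D_ev) / (AUC_iv / D_iv)
  = (509/75) / (787/75)
  = 6.78667 / 10.4933 = 0.6468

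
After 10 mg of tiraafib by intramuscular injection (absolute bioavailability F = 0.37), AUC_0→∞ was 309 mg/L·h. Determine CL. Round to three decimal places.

CL = F × Dose / AUC_0→∞
   = 0.37 × 10 / 309 = 0.0119741 L/h

CL = 0.012 L/h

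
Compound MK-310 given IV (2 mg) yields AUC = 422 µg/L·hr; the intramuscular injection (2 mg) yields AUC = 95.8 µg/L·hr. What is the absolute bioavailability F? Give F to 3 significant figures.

F = 0.227

F = (AUC_ev / D_ev) / (AUC_iv / D_iv)
  = (95.8/2) / (422/2)
  = 47.9 / 211 = 0.2270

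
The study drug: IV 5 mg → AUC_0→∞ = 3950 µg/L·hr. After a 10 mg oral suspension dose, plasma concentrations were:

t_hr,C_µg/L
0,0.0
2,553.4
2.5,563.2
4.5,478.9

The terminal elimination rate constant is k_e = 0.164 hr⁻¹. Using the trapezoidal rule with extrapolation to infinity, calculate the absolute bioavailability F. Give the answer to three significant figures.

Trapezoidal AUC_0→4.5 (oral suspension):
  [0→2]: (0.0+553.4)/2 × 2 = 553.4
  [2→2.5]: (553.4+563.2)/2 × 0.5 = 279.15
  [2.5→4.5]: (563.2+478.9)/2 × 2 = 1042.1
  Sum = 1874.65 µg/L·hr
Tail: C_last/k_e = 478.9/0.164 = 2920.122
AUC_0→∞ (oral suspension) = 1874.65 + 2920.122 = 4794.772 µg/L·hr
F = (AUC_ev/D_ev)/(AUC_iv/D_iv) = (4794.772/10)/(3950/5) = 479.4772/790 = 0.6069

F = 0.607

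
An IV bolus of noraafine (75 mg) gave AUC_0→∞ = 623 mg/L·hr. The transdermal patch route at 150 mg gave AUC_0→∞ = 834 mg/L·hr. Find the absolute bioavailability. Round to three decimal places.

F = 0.669

F = (AUC_ev / D_ev) / (AUC_iv / D_iv)
  = (834/150) / (623/75)
  = 5.56 / 8.30667 = 0.6693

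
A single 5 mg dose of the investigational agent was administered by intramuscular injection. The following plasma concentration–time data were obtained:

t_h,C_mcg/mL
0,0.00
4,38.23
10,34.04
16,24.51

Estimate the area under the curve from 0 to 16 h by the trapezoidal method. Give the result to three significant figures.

Trapezoidal AUC_0→16:
  [0→4]: (0.00+38.23)/2 × 4 = 76.46
  [4→10]: (38.23+34.04)/2 × 6 = 216.81
  [10→16]: (34.04+24.51)/2 × 6 = 175.65
  Sum = 468.92 mcg/mL·h

AUC = 469 mcg/mL·h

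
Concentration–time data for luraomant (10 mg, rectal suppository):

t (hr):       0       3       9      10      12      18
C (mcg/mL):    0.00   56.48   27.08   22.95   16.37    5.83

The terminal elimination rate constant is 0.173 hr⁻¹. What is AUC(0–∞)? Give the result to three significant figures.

Trapezoidal AUC_0→18:
  [0→3]: (0.00+56.48)/2 × 3 = 84.72
  [3→9]: (56.48+27.08)/2 × 6 = 250.68
  [9→10]: (27.08+22.95)/2 × 1 = 25.015
  [10→12]: (22.95+16.37)/2 × 2 = 39.32
  [12→18]: (16.37+5.83)/2 × 6 = 66.6
  Sum = 466.335 mcg/mL·hr
Extrapolated tail: C_last / k_e = 5.83 / 0.173 = 33.699
AUC_0→∞ = 466.335 + 33.699 = 500.034 mcg/mL·hr

AUC = 500 mcg/mL·hr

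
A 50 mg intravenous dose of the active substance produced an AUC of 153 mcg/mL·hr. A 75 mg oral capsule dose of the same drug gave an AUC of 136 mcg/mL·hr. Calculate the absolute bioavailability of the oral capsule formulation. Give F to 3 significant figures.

F = (AUC_ev / D_ev) / (AUC_iv / D_iv)
  = (136/75) / (153/50)
  = 1.81333 / 3.06 = 0.5926

F = 0.593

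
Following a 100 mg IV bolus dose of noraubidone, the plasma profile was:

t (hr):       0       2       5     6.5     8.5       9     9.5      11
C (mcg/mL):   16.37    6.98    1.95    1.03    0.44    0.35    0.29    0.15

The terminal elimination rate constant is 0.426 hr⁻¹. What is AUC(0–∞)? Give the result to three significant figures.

Trapezoidal AUC_0→11:
  [0→2]: (16.37+6.98)/2 × 2 = 23.35
  [2→5]: (6.98+1.95)/2 × 3 = 13.395
  [5→6.5]: (1.95+1.03)/2 × 1.5 = 2.235
  [6.5→8.5]: (1.03+0.44)/2 × 2 = 1.47
  [8.5→9]: (0.44+0.35)/2 × 0.5 = 0.1975
  [9→9.5]: (0.35+0.29)/2 × 0.5 = 0.16
  [9.5→11]: (0.29+0.15)/2 × 1.5 = 0.33
  Sum = 41.1375 mcg/mL·hr
Extrapolated tail: C_last / k_e = 0.15 / 0.426 = 0.352
AUC_0→∞ = 41.1375 + 0.352 = 41.4895 mcg/mL·hr

AUC = 41.5 mcg/mL·hr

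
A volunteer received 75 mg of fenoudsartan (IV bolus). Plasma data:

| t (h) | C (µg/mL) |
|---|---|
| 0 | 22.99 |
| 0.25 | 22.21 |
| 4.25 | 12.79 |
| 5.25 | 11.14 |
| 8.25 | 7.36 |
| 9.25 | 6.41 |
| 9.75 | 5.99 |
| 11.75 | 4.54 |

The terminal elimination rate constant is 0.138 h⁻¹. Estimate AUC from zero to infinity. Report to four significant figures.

Trapezoidal AUC_0→11.75:
  [0→0.25]: (22.99+22.21)/2 × 0.25 = 5.65
  [0.25→4.25]: (22.21+12.79)/2 × 4 = 70.0
  [4.25→5.25]: (12.79+11.14)/2 × 1 = 11.965
  [5.25→8.25]: (11.14+7.36)/2 × 3 = 27.75
  [8.25→9.25]: (7.36+6.41)/2 × 1 = 6.885
  [9.25→9.75]: (6.41+5.99)/2 × 0.5 = 3.1
  [9.75→11.75]: (5.99+4.54)/2 × 2 = 10.53
  Sum = 135.88 µg/mL·h
Extrapolated tail: C_last / k_e = 4.54 / 0.138 = 32.899
AUC_0→∞ = 135.88 + 32.899 = 168.779 µg/mL·h

AUC = 168.8 µg/mL·h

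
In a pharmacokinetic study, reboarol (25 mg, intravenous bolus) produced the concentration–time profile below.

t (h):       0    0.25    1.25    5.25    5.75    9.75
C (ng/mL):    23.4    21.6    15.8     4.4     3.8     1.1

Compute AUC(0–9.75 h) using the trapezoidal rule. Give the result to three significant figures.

AUC = 76.6 ng/mL·h

Trapezoidal AUC_0→9.75:
  [0→0.25]: (23.4+21.6)/2 × 0.25 = 5.625
  [0.25→1.25]: (21.6+15.8)/2 × 1 = 18.7
  [1.25→5.25]: (15.8+4.4)/2 × 4 = 40.4
  [5.25→5.75]: (4.4+3.8)/2 × 0.5 = 2.05
  [5.75→9.75]: (3.8+1.1)/2 × 4 = 9.8
  Sum = 76.575 ng/mL·h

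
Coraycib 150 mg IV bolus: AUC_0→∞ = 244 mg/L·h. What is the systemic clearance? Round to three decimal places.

CL = Dose_iv / AUC_0→∞
   = 150 / 244 = 0.614754 L/h

CL = 0.615 L/h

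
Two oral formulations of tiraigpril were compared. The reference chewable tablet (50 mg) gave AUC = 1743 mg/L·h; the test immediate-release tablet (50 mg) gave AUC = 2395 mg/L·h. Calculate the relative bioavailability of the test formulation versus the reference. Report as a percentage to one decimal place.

F_rel = 137.4%

F_rel = (AUC_test/D_test) / (AUC_ref/D_ref)
      = (2395/50) / (1743/50)
      = 47.9 / 34.86 = 1.3741 = 137.41%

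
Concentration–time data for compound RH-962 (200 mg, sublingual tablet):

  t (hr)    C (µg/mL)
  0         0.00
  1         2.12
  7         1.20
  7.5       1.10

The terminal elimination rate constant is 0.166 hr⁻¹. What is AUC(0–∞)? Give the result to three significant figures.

Trapezoidal AUC_0→7.5:
  [0→1]: (0.00+2.12)/2 × 1 = 1.06
  [1→7]: (2.12+1.20)/2 × 6 = 9.96
  [7→7.5]: (1.20+1.10)/2 × 0.5 = 0.575
  Sum = 11.595 µg/mL·hr
Extrapolated tail: C_last / k_e = 1.10 / 0.166 = 6.627
AUC_0→∞ = 11.595 + 6.627 = 18.222 µg/mL·hr

AUC = 18.2 µg/mL·hr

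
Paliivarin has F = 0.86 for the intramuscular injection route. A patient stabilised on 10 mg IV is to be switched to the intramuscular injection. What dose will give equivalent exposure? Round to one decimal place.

For equal systemic exposure: F × D_ev = D_iv
D_ev = D_iv / F = 10 / 0.86 = 11.6279 mg

D_intramuscular = 11.6 mg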